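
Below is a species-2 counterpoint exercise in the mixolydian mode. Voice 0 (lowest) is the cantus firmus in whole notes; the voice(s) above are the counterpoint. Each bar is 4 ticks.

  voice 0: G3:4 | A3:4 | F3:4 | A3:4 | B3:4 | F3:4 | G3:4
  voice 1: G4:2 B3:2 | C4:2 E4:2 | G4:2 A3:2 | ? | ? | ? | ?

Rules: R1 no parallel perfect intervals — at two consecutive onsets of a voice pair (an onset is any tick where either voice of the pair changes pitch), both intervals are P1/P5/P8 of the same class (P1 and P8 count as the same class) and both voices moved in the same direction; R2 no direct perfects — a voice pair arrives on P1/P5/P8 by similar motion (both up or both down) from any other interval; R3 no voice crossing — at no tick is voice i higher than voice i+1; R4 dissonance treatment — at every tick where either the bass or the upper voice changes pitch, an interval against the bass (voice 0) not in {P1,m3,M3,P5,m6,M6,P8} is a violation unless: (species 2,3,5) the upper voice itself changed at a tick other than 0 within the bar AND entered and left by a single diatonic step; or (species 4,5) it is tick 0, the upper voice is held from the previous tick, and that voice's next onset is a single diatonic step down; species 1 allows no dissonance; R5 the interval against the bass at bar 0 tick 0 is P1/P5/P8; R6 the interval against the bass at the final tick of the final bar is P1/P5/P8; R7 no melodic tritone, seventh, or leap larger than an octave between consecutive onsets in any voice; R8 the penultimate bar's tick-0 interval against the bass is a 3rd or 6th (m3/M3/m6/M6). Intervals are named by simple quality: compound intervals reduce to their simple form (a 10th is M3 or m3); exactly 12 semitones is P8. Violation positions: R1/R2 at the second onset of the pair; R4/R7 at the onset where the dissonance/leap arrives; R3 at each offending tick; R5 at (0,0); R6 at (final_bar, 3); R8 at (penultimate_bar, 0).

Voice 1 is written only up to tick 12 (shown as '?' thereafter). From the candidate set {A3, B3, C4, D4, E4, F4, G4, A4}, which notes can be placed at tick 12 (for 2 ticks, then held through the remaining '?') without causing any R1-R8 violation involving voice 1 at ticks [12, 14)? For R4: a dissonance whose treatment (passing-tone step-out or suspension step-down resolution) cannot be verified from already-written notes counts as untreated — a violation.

{A3, C4, F4}

A3: legal
B3: violates R4
C4: legal
D4: violates R4
E4: violates R2
F4: legal
G4: violates R4,R7
A4: violates R2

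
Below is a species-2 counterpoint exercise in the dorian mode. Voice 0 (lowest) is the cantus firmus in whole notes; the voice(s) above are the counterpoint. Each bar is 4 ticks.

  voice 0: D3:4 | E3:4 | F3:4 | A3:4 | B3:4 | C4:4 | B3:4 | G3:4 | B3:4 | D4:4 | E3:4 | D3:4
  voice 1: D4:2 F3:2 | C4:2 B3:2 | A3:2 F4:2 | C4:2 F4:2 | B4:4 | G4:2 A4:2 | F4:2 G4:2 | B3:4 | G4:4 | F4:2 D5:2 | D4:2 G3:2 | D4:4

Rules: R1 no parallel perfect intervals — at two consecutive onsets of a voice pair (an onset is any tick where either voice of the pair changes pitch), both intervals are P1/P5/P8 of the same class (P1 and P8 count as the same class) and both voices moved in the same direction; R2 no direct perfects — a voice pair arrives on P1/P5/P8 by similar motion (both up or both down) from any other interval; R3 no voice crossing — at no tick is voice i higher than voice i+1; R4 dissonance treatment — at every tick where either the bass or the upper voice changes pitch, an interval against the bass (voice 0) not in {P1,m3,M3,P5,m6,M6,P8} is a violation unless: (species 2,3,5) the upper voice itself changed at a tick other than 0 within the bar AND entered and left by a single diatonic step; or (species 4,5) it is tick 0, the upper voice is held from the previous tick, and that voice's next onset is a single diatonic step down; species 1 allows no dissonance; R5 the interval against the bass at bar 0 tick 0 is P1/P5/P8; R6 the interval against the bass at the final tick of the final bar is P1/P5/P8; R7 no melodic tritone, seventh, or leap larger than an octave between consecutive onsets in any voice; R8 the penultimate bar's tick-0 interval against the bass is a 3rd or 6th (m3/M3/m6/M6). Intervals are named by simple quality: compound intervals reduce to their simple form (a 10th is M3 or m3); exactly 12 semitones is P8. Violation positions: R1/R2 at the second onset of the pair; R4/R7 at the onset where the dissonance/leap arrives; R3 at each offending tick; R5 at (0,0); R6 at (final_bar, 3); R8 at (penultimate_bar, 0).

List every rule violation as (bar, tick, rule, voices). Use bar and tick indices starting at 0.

bar 0: v0=D3 v1=D4 downbeat P8
bar 1: v0=E3 v1=C4 downbeat m6
bar 2: v0=F3 v1=A3 downbeat M3
bar 3: v0=A3 v1=C4 downbeat m3
bar 4: v0=B3 v1=B4 downbeat P8
bar 5: v0=C4 v1=G4 downbeat P5
bar 6: v0=B3 v1=F4 downbeat TT
bar 7: v0=G3 v1=B3 downbeat M3
bar 8: v0=B3 v1=G4 downbeat m6
bar 9: v0=D4 v1=F4 downbeat m3
bar 10: v0=E3 v1=D4 downbeat m7
bar 11: v0=D3 v1=D4 downbeat P8
  -> R2 @ bar 4 tick 0 v(0, 1): A3/F4 m6 -> B3/B4 P8 similar
  -> R7 @ bar 4 tick 0 v(1,): F4->B4 leap 6st
  -> R4 @ bar 6 tick 0 v(0, 1): B3/F4 TT untreated
  -> R4 @ bar 10 tick 0 v(0, 1): E3/D4 m7 untreated
  -> R7 @ bar 10 tick 0 v(0,): D4->E3 leap 10st
  -> R8 @ bar 10 tick 0 v(0, 1): penult m7 not 3rd/6th

(4, 0, R2, (0, 1))
(4, 0, R7, (1,))
(6, 0, R4, (0, 1))
(10, 0, R4, (0, 1))
(10, 0, R7, (0,))
(10, 0, R8, (0, 1))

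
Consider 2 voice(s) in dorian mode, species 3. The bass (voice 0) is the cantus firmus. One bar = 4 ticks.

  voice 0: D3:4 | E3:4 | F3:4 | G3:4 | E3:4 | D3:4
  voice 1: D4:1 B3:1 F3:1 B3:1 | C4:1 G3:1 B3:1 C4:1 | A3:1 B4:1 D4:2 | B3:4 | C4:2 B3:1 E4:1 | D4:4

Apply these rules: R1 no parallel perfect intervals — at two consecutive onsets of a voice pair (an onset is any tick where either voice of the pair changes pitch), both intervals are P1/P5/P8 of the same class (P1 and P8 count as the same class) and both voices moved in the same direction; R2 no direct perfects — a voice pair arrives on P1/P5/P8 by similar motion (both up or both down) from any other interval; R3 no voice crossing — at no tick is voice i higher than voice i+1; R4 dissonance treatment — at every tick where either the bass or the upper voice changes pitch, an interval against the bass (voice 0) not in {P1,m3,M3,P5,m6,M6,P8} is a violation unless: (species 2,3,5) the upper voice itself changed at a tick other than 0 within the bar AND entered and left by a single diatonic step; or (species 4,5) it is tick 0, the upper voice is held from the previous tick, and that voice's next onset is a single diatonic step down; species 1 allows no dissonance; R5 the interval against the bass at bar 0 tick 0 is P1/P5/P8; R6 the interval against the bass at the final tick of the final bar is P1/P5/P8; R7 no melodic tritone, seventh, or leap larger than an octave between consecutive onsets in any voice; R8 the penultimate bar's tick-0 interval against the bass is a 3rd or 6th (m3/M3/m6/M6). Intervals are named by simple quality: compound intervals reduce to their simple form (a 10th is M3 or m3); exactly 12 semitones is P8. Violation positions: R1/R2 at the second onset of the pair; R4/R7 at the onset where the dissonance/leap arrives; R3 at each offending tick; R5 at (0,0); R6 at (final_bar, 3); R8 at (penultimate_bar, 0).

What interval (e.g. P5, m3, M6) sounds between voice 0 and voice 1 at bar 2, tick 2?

voice 0=F3 voice 1=D4 -> M6

M6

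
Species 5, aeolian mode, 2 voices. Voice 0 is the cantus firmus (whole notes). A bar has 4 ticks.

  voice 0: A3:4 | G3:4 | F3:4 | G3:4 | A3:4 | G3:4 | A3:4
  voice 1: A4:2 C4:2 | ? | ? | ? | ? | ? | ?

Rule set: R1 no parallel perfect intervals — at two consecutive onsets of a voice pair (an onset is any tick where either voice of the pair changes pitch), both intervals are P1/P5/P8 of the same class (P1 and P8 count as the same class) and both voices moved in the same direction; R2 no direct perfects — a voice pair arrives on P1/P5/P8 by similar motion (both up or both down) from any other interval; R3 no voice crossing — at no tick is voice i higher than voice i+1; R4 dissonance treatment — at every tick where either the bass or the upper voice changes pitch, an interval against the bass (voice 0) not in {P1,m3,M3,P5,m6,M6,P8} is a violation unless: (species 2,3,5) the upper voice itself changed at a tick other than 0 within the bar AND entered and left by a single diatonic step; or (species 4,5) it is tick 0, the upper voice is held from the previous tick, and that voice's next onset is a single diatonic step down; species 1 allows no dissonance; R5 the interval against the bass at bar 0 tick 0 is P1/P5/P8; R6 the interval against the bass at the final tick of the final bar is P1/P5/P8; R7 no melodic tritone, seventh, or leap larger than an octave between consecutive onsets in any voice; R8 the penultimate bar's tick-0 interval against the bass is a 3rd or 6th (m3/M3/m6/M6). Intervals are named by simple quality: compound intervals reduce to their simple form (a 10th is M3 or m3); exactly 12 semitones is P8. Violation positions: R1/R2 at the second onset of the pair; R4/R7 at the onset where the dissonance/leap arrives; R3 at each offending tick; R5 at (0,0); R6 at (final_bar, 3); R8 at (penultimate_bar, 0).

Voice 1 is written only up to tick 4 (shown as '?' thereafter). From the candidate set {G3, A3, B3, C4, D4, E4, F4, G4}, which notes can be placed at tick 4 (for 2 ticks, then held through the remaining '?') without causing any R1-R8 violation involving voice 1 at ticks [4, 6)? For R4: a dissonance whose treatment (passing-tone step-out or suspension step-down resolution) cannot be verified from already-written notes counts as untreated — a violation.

G3: violates R2
A3: violates R4
B3: legal
C4: violates R4
D4: legal
E4: legal
F4: violates R4
G4: legal

{B3, D4, E4, G4}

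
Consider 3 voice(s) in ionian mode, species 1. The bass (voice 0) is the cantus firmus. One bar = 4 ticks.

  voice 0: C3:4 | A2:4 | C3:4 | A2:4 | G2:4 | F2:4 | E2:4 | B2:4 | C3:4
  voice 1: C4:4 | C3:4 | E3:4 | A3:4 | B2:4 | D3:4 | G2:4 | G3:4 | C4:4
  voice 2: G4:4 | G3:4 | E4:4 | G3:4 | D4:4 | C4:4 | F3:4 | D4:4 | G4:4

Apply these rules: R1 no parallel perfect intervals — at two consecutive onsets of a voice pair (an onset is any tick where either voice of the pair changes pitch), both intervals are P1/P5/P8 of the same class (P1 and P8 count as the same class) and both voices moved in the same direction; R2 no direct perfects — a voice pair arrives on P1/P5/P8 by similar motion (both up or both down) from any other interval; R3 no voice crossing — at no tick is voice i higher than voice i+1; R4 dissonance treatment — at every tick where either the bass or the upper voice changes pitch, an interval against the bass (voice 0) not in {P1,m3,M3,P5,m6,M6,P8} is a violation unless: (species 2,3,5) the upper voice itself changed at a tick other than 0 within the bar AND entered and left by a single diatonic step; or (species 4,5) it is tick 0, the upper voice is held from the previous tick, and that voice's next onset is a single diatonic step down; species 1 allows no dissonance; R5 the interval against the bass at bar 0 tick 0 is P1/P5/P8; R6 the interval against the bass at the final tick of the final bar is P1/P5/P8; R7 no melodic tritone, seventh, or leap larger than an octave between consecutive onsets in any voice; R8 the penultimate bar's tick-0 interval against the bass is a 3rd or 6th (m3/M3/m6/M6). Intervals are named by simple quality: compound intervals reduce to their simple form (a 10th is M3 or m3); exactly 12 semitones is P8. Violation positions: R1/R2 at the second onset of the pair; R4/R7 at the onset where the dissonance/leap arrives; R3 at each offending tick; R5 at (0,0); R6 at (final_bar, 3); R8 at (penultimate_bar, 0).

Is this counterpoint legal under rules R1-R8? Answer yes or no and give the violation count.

No (15 violations)

bar 0: v0=C3 v1=C4 v2=G4 (P5)
bar 1: v0=A2 v1=C3 v2=G3 (m7)
bar 2: v0=C3 v1=E3 v2=E4 (M3)
bar 3: v0=A2 v1=A3 v2=G3 (m7)
bar 4: v0=G2 v1=B2 v2=D4 (P5)
bar 5: v0=F2 v1=D3 v2=C4 (P5)
bar 6: v0=E2 v1=G2 v2=F3 (m2)
bar 7: v0=B2 v1=G3 v2=D4 (m3)
bar 8: v0=C3 v1=C4 v2=G4 (P5)
  R1 @ bar1.0: C4/G4 P5 -> C3/G3 P5 similar
  R4 @ bar1.0: A2/G3 m7 untreated
  R2 @ bar2.0: C3/G3 P5 -> E3/E4 P8 similar
  R3 @ bar3.0: A3 above G3
  R4 @ bar3.0: A2/G3 m7 untreated
  R3 @ bar3.1: A3 above G3
  R3 @ bar3.2: A3 above G3
  R3 @ bar3.3: A3 above G3
  R7 @ bar4.0: A3->B2 leap 10st
  R1 @ bar5.0: G2/D4 P5 -> F2/C4 P5 similar
  R4 @ bar6.0: E2/F3 m2 untreated
  R2 @ bar7.0: G2/F3 m7 -> G3/D4 P5 similar
  R1 @ bar8.0: G3/D4 P5 -> C4/G4 P5 similar
  R2 @ bar8.0: B2/G3 m6 -> C3/C4 P8 similar
  R2 @ bar8.0: B2/D4 m3 -> C3/G4 P5 similar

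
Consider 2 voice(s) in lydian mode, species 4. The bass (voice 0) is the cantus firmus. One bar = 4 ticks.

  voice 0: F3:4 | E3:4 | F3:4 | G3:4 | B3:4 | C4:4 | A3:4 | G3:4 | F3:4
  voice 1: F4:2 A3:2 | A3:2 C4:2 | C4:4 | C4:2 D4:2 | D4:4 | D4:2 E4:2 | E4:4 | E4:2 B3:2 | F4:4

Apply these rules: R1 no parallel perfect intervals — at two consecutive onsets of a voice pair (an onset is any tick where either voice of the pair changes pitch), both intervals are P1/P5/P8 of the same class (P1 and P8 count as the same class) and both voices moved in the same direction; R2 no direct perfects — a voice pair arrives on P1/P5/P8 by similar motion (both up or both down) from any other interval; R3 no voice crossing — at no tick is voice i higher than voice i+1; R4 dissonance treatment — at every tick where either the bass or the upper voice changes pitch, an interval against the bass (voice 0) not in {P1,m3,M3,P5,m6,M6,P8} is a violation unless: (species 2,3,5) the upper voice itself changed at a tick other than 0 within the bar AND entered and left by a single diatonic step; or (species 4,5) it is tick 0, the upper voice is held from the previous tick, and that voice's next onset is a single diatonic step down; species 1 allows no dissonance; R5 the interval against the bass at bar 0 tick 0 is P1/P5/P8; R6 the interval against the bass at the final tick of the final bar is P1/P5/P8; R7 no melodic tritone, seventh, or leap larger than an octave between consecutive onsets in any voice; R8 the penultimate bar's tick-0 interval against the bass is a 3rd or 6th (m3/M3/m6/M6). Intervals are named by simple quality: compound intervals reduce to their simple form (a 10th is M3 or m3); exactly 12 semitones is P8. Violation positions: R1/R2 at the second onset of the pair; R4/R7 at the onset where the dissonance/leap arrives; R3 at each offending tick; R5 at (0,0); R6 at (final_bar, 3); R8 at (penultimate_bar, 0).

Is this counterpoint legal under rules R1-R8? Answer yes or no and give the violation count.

bar 0: v0=F3 v1=F4 (P8)
bar 1: v0=E3 v1=A3 (P4)
bar 2: v0=F3 v1=C4 (P5)
bar 3: v0=G3 v1=C4 (P4)
bar 4: v0=B3 v1=D4 (m3)
bar 5: v0=C4 v1=D4 (M2)
bar 6: v0=A3 v1=E4 (P5)
bar 7: v0=G3 v1=E4 (M6)
bar 8: v0=F3 v1=F4 (P8)
  R4 @ bar1.0: E3/A3 P4 untreated
  R4 @ bar3.0: G3/C4 P4 untreated
  R4 @ bar5.0: C4/D4 M2 untreated
  R7 @ bar8.0: B3->F4 leap 6st

No (4 violations)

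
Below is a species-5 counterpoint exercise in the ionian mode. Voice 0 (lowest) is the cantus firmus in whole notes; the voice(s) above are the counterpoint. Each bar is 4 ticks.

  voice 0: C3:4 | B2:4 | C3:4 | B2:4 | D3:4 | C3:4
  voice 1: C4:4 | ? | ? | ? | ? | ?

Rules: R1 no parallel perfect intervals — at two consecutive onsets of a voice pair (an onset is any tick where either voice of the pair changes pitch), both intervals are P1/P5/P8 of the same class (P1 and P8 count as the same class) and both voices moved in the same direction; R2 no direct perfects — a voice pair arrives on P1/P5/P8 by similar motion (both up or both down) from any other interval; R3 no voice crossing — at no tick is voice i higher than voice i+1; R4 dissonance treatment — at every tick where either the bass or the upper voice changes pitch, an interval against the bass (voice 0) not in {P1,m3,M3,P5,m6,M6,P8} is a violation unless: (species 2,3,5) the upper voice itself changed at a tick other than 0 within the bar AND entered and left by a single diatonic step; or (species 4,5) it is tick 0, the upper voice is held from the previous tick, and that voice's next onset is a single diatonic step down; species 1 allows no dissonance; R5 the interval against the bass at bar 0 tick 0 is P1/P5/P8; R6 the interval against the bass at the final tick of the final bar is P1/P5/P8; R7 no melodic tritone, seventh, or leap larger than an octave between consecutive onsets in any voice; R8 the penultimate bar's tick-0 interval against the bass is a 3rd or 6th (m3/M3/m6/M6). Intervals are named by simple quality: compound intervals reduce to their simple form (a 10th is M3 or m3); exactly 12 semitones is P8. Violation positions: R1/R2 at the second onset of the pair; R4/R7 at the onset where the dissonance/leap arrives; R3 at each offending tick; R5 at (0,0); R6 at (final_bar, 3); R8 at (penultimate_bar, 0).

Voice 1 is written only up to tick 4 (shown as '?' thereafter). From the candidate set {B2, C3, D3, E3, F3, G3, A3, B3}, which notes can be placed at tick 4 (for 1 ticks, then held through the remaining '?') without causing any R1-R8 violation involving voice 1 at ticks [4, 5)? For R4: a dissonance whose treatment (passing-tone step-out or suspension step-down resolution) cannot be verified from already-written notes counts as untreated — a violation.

{G3}

B2: violates R1,R7
C3: violates R4
D3: violates R7
E3: violates R4
F3: violates R4
G3: legal
A3: violates R4
B3: violates R1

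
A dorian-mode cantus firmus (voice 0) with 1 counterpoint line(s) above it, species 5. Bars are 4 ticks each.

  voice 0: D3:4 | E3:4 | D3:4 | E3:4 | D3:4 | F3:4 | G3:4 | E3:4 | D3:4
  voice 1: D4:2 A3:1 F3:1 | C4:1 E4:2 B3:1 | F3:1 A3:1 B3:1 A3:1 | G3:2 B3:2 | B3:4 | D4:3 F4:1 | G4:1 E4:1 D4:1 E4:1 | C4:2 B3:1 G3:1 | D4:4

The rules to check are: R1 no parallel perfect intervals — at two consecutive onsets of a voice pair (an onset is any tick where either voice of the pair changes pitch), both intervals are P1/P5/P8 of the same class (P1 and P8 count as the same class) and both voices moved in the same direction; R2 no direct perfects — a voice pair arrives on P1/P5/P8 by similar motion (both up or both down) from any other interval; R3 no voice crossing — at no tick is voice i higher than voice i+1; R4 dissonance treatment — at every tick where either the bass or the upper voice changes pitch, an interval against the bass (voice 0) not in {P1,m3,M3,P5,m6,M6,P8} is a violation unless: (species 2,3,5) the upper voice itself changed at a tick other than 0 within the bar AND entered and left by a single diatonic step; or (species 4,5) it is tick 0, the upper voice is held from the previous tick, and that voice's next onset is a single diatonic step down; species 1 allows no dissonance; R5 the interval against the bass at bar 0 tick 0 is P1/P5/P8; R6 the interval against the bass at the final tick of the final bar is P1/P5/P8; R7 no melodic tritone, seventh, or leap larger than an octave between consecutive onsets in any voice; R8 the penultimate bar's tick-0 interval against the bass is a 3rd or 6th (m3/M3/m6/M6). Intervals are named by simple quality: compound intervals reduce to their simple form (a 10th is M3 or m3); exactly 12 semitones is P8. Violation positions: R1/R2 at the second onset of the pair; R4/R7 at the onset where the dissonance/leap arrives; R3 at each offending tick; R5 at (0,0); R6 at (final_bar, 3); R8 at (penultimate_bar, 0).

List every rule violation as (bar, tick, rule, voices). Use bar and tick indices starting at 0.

bar 0: v0=D3 v1=D4 downbeat P8
bar 1: v0=E3 v1=C4 downbeat m6
bar 2: v0=D3 v1=F3 downbeat m3
bar 3: v0=E3 v1=G3 downbeat m3
bar 4: v0=D3 v1=B3 downbeat M6
bar 5: v0=F3 v1=D4 downbeat M6
bar 6: v0=G3 v1=G4 downbeat P8
bar 7: v0=E3 v1=C4 downbeat m6
bar 8: v0=D3 v1=D4 downbeat P8
  -> R7 @ bar 2 tick 0 v(1,): B3->F3 leap 6st
  -> R1 @ bar 6 tick 0 v(0, 1): F3/F4 P8 -> G3/G4 P8 similar

(2, 0, R7, (1,))
(6, 0, R1, (0, 1))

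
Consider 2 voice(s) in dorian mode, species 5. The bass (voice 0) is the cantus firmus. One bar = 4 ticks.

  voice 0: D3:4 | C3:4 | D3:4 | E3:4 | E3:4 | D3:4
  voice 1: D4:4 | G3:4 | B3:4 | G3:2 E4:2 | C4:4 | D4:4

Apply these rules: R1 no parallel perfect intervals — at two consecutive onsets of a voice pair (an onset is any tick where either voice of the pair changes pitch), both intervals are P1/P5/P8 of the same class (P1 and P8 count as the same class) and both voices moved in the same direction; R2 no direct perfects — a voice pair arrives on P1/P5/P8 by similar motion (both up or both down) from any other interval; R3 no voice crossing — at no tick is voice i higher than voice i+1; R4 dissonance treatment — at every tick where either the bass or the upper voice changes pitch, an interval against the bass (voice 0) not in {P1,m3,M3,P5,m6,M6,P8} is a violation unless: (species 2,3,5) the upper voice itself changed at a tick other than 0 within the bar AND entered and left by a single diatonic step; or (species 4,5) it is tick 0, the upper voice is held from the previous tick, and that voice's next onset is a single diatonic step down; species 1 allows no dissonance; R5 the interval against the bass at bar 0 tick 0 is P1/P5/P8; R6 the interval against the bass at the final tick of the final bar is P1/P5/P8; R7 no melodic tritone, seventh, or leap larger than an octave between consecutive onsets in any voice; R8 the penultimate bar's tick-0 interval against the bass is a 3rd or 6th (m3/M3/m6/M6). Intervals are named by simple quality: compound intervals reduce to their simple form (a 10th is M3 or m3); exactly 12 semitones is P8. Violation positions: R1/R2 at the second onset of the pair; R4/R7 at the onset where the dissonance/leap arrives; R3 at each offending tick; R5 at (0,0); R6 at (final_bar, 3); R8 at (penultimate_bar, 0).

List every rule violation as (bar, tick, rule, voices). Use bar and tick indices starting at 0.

bar 0: v0=D3 v1=D4 downbeat P8
bar 1: v0=C3 v1=G3 downbeat P5
bar 2: v0=D3 v1=B3 downbeat M6
bar 3: v0=E3 v1=G3 downbeat m3
bar 4: v0=E3 v1=C4 downbeat m6
bar 5: v0=D3 v1=D4 downbeat P8
  -> R2 @ bar 1 tick 0 v(0, 1): D3/D4 P8 -> C3/G3 P5 similar

(1, 0, R2, (0, 1))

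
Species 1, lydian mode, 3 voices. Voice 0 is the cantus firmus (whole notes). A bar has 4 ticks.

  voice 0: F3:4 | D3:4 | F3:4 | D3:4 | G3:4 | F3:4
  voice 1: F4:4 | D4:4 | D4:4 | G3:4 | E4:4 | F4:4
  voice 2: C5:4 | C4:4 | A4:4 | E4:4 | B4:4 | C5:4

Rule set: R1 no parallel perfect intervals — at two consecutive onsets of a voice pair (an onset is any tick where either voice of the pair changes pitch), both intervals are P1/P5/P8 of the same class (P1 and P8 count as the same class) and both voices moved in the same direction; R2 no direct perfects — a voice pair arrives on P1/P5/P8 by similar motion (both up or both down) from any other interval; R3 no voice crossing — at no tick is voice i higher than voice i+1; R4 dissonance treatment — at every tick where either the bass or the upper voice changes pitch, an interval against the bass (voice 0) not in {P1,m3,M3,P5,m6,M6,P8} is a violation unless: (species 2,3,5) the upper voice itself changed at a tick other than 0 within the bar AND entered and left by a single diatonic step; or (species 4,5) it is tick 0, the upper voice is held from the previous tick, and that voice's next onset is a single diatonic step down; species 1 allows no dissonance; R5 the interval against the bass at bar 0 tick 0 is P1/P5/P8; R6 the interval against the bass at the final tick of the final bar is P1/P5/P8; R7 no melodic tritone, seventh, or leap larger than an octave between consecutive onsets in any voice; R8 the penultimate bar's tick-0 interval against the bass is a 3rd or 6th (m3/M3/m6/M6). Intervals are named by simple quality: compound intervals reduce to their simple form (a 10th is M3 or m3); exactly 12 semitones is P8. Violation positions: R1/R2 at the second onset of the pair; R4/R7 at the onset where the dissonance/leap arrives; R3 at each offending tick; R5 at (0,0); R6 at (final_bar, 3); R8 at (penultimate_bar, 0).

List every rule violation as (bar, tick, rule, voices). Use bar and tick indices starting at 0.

(1, 0, R1, (0, 1))
(1, 0, R3, (1, 2))
(1, 0, R4, (0, 2))
(1, 1, R3, (1, 2))
(1, 2, R3, (1, 2))
(1, 3, R3, (1, 2))
(3, 0, R4, (0, 1))
(3, 0, R4, (0, 2))
(4, 0, R2, (1, 2))
(5, 0, R1, (1, 2))

bar 0: v0=F3 v1=F4 v2=C5 downbeat P5
bar 1: v0=D3 v1=D4 v2=C4 downbeat m7
bar 2: v0=F3 v1=D4 v2=A4 downbeat M3
bar 3: v0=D3 v1=G3 v2=E4 downbeat M2
bar 4: v0=G3 v1=E4 v2=B4 downbeat M3
bar 5: v0=F3 v1=F4 v2=C5 downbeat P5
  -> R1 @ bar 1 tick 0 v(0, 1): F3/F4 P8 -> D3/D4 P8 similar
  -> R3 @ bar 1 tick 0 v(1, 2): D4 above C4
  -> R4 @ bar 1 tick 0 v(0, 2): D3/C4 m7 untreated
  -> R3 @ bar 1 tick 1 v(1, 2): D4 above C4
  -> R3 @ bar 1 tick 2 v(1, 2): D4 above C4
  -> R3 @ bar 1 tick 3 v(1, 2): D4 above C4
  -> R4 @ bar 3 tick 0 v(0, 1): D3/G3 P4 untreated
  -> R4 @ bar 3 tick 0 v(0, 2): D3/E4 M2 untreated
  -> R2 @ bar 4 tick 0 v(1, 2): G3/E4 M6 -> E4/B4 P5 similar
  -> R1 @ bar 5 tick 0 v(1, 2): E4/B4 P5 -> F4/C5 P5 similar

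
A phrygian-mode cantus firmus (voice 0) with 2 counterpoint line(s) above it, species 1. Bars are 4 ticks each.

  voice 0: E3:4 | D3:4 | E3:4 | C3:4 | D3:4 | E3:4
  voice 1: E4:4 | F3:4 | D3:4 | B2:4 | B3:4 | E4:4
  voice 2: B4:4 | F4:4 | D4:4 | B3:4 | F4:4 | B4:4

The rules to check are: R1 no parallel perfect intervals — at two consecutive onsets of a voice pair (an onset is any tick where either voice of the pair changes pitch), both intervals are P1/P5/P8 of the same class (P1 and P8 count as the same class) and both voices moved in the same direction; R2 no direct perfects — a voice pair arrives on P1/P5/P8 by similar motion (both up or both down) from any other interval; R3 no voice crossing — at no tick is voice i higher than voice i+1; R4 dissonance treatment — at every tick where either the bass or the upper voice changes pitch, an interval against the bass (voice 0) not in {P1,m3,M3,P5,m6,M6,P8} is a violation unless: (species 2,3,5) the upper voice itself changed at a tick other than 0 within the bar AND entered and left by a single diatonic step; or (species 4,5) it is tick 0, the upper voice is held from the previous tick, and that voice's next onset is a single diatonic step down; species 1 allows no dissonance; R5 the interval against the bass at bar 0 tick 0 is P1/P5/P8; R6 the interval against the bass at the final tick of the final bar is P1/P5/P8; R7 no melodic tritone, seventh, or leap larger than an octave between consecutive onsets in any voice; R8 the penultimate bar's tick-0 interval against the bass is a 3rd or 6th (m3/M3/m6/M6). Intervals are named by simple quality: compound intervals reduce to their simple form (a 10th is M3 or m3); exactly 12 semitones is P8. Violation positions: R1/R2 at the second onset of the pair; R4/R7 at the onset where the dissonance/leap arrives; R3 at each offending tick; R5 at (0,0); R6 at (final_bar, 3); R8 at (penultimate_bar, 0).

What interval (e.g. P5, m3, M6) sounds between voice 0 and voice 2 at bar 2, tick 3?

m7

voice 0=E3 voice 2=D4 -> m7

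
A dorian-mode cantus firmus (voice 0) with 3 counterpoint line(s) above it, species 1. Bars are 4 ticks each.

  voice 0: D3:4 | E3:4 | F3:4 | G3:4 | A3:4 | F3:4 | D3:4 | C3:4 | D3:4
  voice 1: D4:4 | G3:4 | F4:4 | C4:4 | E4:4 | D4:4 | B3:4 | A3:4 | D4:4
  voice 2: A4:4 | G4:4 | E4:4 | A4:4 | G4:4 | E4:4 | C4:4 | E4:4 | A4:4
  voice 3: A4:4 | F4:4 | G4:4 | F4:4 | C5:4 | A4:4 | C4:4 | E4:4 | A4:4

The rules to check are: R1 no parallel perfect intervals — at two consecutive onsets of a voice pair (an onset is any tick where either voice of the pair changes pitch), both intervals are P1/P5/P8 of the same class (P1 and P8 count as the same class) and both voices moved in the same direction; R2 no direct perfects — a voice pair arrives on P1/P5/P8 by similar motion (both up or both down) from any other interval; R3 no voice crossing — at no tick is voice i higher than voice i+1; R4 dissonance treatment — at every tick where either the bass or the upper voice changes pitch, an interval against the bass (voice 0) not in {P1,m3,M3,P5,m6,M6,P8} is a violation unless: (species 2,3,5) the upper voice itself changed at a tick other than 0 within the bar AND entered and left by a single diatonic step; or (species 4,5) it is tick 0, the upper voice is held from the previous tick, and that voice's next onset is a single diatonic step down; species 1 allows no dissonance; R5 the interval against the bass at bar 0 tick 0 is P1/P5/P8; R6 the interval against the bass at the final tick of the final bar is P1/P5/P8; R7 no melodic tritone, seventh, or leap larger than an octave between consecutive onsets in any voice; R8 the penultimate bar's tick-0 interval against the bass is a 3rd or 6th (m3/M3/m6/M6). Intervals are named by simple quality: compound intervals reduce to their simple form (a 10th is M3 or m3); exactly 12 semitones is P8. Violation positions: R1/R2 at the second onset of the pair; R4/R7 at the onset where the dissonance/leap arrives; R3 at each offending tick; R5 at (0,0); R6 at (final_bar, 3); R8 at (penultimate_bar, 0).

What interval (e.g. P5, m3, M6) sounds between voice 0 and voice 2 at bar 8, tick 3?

voice 0=D3 voice 2=A4 -> P5

P5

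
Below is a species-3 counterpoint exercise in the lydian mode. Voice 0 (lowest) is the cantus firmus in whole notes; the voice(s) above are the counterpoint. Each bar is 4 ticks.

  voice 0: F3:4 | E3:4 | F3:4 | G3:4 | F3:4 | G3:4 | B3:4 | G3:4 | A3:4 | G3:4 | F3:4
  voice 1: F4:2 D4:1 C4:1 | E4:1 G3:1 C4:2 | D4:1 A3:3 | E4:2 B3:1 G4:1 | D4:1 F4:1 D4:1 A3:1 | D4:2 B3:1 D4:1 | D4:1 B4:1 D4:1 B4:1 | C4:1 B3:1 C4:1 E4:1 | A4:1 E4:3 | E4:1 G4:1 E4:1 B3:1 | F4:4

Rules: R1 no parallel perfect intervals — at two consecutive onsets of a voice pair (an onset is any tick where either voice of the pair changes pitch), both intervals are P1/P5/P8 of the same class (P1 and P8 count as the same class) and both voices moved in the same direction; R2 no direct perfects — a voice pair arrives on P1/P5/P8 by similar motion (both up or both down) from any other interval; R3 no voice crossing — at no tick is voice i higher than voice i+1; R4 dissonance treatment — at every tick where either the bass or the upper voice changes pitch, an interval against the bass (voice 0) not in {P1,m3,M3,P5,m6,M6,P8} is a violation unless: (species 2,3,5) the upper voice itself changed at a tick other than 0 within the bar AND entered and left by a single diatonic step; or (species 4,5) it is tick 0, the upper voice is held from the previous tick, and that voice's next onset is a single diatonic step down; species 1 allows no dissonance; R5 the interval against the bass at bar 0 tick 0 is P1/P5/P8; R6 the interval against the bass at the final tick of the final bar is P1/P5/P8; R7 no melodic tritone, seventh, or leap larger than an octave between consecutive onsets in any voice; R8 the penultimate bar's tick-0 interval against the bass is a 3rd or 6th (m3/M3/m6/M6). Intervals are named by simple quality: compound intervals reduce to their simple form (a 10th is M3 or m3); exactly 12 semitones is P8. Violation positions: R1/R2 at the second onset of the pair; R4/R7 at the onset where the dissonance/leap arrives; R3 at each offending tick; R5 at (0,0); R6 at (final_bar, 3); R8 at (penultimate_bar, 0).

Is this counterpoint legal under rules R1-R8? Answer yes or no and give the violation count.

bar 0: v0=F3 v1=F4 (P8)
bar 1: v0=E3 v1=E4 (P8)
bar 2: v0=F3 v1=D4 (M6)
bar 3: v0=G3 v1=E4 (M6)
bar 4: v0=F3 v1=D4 (M6)
bar 5: v0=G3 v1=D4 (P5)
bar 6: v0=B3 v1=D4 (m3)
bar 7: v0=G3 v1=C4 (P4)
bar 8: v0=A3 v1=A4 (P8)
bar 9: v0=G3 v1=E4 (M6)
bar 10: v0=F3 v1=F4 (P8)
  R2 @ bar5.0: F3/A3 M3 -> G3/D4 P5 similar
  R4 @ bar7.0: G3/C4 P4 untreated
  R7 @ bar7.0: B4->C4 leap 11st
  R4 @ bar7.2: G3/C4 P4 untreated
  R2 @ bar8.0: G3/E4 M6 -> A3/A4 P8 similar
  R7 @ bar10.0: B3->F4 leap 6st

No (6 violations)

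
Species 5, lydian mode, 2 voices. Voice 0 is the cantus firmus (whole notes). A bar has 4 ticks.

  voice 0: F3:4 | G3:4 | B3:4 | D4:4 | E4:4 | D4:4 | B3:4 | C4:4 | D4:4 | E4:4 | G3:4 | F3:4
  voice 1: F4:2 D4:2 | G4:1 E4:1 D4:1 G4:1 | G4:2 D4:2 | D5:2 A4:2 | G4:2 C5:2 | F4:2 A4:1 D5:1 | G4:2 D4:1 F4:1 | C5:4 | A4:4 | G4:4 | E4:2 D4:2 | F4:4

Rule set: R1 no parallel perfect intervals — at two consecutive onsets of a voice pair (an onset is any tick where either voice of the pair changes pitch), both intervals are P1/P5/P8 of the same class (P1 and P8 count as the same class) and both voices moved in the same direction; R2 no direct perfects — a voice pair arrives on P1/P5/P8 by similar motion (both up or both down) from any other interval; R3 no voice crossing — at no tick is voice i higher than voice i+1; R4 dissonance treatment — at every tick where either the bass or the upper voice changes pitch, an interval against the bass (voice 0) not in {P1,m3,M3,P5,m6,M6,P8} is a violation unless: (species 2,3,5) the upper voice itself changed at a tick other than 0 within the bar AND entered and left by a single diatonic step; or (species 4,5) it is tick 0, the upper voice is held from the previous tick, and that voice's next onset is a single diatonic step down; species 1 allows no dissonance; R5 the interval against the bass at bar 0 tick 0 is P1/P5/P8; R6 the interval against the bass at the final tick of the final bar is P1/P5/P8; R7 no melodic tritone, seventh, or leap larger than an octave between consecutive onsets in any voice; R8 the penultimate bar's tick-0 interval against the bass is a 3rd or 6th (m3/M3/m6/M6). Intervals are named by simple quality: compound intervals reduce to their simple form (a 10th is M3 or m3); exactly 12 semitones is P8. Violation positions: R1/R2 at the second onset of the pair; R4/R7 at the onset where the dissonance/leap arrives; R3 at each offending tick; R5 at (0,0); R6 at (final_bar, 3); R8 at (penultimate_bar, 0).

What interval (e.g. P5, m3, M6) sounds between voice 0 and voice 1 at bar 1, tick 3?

P8

voice 0=G3 voice 1=G4 -> P8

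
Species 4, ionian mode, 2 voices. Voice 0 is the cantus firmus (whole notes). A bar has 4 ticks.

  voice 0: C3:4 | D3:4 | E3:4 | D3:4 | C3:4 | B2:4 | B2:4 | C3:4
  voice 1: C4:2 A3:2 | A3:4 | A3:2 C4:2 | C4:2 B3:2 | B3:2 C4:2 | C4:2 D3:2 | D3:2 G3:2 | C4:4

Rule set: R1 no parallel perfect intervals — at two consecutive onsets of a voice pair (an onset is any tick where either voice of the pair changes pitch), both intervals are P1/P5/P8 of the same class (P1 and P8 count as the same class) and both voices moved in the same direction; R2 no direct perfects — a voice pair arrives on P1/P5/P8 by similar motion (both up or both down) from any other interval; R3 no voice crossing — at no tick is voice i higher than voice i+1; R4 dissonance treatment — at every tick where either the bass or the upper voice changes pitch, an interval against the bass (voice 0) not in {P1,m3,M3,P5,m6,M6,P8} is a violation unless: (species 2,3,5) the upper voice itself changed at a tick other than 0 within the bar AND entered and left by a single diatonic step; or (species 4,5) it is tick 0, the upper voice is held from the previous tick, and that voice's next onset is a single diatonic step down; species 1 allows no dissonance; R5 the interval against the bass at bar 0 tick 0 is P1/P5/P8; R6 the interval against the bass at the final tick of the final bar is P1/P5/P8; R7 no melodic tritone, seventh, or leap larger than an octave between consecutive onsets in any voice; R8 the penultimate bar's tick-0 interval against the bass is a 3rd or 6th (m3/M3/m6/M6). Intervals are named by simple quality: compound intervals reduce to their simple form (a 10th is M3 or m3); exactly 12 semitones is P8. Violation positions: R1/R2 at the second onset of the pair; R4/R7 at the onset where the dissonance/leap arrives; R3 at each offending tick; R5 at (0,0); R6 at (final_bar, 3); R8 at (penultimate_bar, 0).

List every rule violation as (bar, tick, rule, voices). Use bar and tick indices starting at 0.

(2, 0, R4, (0, 1))
(4, 0, R4, (0, 1))
(5, 0, R4, (0, 1))
(5, 2, R7, (1,))
(7, 0, R2, (0, 1))

bar 0: v0=C3 v1=C4 downbeat P8
bar 1: v0=D3 v1=A3 downbeat P5
bar 2: v0=E3 v1=A3 downbeat P4
bar 3: v0=D3 v1=C4 downbeat m7
bar 4: v0=C3 v1=B3 downbeat M7
bar 5: v0=B2 v1=C4 downbeat m2
bar 6: v0=B2 v1=D3 downbeat m3
bar 7: v0=C3 v1=C4 downbeat P8
  -> R4 @ bar 2 tick 0 v(0, 1): E3/A3 P4 untreated
  -> R4 @ bar 4 tick 0 v(0, 1): C3/B3 M7 untreated
  -> R4 @ bar 5 tick 0 v(0, 1): B2/C4 m2 untreated
  -> R7 @ bar 5 tick 2 v(1,): C4->D3 leap 10st
  -> R2 @ bar 7 tick 0 v(0, 1): B2/G3 m6 -> C3/C4 P8 similar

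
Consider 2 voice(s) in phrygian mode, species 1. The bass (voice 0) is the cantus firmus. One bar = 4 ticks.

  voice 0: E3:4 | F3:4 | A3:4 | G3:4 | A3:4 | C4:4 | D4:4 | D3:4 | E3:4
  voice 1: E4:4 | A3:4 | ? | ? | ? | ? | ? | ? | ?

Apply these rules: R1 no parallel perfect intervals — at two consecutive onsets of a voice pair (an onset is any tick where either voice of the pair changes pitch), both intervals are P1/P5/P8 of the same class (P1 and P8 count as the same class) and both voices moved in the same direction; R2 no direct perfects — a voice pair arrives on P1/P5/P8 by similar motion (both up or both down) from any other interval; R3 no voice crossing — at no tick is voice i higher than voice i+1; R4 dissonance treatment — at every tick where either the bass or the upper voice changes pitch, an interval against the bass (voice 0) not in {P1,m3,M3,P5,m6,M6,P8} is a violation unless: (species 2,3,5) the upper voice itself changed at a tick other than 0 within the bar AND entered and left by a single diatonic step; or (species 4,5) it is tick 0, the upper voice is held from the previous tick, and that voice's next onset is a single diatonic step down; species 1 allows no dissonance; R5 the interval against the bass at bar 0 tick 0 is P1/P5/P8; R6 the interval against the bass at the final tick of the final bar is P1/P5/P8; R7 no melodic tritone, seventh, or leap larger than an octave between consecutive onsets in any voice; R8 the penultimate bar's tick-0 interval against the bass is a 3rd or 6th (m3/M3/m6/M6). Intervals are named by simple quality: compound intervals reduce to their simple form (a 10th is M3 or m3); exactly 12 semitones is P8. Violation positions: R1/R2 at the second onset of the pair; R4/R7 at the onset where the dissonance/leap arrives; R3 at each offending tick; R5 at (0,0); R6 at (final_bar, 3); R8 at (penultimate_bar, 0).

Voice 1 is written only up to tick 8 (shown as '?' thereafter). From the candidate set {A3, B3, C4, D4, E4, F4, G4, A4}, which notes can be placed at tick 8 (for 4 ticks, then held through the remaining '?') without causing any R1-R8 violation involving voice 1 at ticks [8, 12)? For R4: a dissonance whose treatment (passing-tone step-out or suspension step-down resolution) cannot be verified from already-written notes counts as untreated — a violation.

{A3, C4, F4}

A3: legal
B3: violates R4
C4: legal
D4: violates R4
E4: violates R2
F4: legal
G4: violates R4,R7
A4: violates R2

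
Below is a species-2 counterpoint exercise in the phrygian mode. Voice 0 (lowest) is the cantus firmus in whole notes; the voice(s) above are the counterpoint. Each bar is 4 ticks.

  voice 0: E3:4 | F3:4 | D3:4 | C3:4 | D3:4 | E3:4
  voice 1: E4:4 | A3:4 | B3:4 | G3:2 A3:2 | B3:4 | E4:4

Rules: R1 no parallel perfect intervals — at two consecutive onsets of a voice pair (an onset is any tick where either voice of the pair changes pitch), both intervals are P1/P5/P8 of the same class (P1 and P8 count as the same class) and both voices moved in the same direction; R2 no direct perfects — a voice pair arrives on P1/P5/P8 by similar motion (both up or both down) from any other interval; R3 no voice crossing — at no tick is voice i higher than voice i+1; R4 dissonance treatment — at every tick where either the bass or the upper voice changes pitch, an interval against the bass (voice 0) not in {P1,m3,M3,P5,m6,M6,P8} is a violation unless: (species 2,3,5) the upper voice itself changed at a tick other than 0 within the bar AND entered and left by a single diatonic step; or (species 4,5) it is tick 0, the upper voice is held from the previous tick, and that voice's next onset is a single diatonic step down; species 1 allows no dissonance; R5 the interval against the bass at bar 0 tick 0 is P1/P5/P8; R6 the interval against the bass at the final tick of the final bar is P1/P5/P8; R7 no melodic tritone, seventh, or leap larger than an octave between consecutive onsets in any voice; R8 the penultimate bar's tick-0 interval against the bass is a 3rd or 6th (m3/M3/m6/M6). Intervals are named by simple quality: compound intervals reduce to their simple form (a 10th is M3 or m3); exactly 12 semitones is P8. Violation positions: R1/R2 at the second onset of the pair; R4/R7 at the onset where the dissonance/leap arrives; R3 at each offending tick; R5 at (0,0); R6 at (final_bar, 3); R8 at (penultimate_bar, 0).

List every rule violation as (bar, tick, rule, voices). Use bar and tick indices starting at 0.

(3, 0, R2, (0, 1))
(5, 0, R2, (0, 1))

bar 0: v0=E3 v1=E4 downbeat P8
bar 1: v0=F3 v1=A3 downbeat M3
bar 2: v0=D3 v1=B3 downbeat M6
bar 3: v0=C3 v1=G3 downbeat P5
bar 4: v0=D3 v1=B3 downbeat M6
bar 5: v0=E3 v1=E4 downbeat P8
  -> R2 @ bar 3 tick 0 v(0, 1): D3/B3 M6 -> C3/G3 P5 similar
  -> R2 @ bar 5 tick 0 v(0, 1): D3/B3 M6 -> E3/E4 P8 similar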